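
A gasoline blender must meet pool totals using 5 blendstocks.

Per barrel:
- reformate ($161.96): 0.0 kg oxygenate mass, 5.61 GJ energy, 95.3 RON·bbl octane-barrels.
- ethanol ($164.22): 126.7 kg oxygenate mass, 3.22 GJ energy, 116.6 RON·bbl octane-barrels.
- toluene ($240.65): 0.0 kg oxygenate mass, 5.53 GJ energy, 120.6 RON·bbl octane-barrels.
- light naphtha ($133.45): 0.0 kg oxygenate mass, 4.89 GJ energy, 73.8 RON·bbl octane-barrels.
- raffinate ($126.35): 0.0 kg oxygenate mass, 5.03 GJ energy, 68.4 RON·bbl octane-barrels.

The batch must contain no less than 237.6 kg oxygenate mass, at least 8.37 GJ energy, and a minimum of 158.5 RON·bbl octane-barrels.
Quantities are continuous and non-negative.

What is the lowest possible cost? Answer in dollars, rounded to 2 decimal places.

$366.53

Treat it as an LP. Let x1 = barrels of reformate, x2 = barrels of ethanol, x3 = barrels of toluene, x4 = barrels of light naphtha, x5 = barrels of raffinate.
Minimise 161.96x1 + 164.22x2 + 240.65x3 + 133.45x4 + 126.35x5 with:
  126.7x2 ≥ 237.6   (oxygenate mass)
  5.61x1 + 3.22x2 + 5.53x3 + 4.89x4 + 5.03x5 ≥ 8.37   (energy)
  95.3x1 + 116.6x2 + 120.6x3 + 73.8x4 + 68.4x5 ≥ 158.5   (octane-barrels)
  x1, x2, x3, x4, x5 ≥ 0.
The minimum-cost mix takes nothing from reformate, toluene, light naphtha — only ethanol, raffinate. The oxygenate mass and energy requirements are met with equality.
Solving gives x2 = 1.8753, x5 = 0.46353.
Objective = 164.22·1.8753 + 126.35·0.46353 = 366.5288.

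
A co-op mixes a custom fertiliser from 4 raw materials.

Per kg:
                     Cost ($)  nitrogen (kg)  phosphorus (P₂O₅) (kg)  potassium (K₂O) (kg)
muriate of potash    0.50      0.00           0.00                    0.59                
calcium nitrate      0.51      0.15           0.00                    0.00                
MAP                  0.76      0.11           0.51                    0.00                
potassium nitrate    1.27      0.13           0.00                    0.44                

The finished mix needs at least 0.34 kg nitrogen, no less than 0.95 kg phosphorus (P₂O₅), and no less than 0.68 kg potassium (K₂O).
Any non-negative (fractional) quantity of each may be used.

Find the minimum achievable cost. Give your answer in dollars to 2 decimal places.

$2.45

This is a linear program. Let x1 = kg of muriate of potash, x2 = kg of calcium nitrate, x3 = kg of MAP, x4 = kg of potassium nitrate.
Minimize 0.5x1 + 0.51x2 + 0.76x3 + 1.27x4 s.t.:
  0.15x2 + 0.11x3 + 0.13x4 ≥ 0.34   (nitrogen)
  0.51x3 ≥ 0.95   (phosphorus (P₂O₅))
  0.59x1 + 0.44x4 ≥ 0.68   (potassium (K₂O))
  x1, x2, x3, x4 ≥ 0.
The minimum-cost mix takes nothing from potassium nitrate — only muriate of potash, calcium nitrate, MAP. Binding constraints: nitrogen, phosphorus (P₂O₅), potassium (K₂O).
That vertex is x1 = 1.153, x2 = 0.9007, x3 = 1.863.
Objective = 0.5·1.153 + 0.51·0.9007 + 0.76·1.863 = 2.4517.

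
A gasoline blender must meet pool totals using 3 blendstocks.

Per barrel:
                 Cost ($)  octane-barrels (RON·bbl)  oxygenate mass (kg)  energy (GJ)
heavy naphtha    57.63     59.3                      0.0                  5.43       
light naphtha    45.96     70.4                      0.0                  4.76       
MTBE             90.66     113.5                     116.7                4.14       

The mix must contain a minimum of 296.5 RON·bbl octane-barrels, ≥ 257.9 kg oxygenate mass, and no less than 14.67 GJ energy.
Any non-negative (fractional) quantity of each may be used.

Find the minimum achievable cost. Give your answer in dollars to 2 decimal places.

$253.66

Let x1 = barrels of heavy naphtha, x2 = barrels of light naphtha, x3 = barrels of MTBE.
Minimise 57.63x1 + 45.96x2 + 90.66x3 subject to:
  59.3x1 + 70.4x2 + 113.5x3 ≥ 296.5   (octane-barrels)
  116.7x3 ≥ 257.9   (oxygenate mass)
  5.43x1 + 4.76x2 + 4.14x3 ≥ 14.67   (energy)
  x1, x2, x3 ≥ 0.
The cheapest feasible vertex uses only light naphtha, MTBE; heavy naphtha is not used. The oxygenate mass and energy requirements are met with equality.
That vertex is x2 = 1.15984, x3 = 2.20994.
Total cost: 45.96·1.15984 + 90.66·2.20994 = 253.6594.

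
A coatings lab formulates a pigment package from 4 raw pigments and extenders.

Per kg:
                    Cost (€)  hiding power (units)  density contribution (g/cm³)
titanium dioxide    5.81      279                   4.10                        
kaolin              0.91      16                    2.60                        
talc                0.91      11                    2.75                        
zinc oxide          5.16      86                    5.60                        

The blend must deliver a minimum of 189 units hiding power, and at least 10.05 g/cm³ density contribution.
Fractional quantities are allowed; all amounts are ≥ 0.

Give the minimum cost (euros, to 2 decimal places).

Let x1 = kg of titanium dioxide, x2 = kg of kaolin, x3 = kg of talc, x4 = kg of zinc oxide.
Minimise 5.81x1 + 0.91x2 + 0.91x3 + 5.16x4 s.t.:
  279x1 + 16x2 + 11x3 + 86x4 ≥ 189   (hiding power)
  4.1x1 + 2.6x2 + 2.75x3 + 5.6x4 ≥ 10.05   (density contribution)
  x1, x2, x3, x4 ≥ 0.
The optimal basis is {titanium dioxide, kaolin}; talc, zinc oxide drop out. The hiding power and density contribution requirements are met with equality.
Solving gives x1 = 0.5011, x2 = 3.075.
Cost = 5.81·0.5011 + 0.91·3.075 = 5.7096.

€5.71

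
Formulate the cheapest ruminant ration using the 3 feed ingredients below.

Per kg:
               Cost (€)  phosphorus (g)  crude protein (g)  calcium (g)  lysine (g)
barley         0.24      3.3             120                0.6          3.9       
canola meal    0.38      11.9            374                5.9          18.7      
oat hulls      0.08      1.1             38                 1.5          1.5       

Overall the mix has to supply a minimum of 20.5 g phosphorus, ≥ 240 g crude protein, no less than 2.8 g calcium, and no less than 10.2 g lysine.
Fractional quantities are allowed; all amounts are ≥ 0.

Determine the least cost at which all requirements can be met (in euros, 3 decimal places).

This is a linear program. Let x1 = kg of barley, x2 = kg of canola meal, x3 = kg of oat hulls.
min 0.24x1 + 0.38x2 + 0.08x3 with:
  3.3x1 + 11.9x2 + 1.1x3 ≥ 20.5   (phosphorus)
  120x1 + 374x2 + 38x3 ≥ 240   (crude protein)
  0.6x1 + 5.9x2 + 1.5x3 ≥ 2.8   (calcium)
  3.9x1 + 18.7x2 + 1.5x3 ≥ 10.2   (lysine)
  x1, x2, x3 ≥ 0.
The minimum-cost mix takes nothing from barley, oat hulls — only canola meal. There the phosphorus constraint is tight.
That vertex is x2 = 1.723.
Objective = 0.38·1.723 = 0.65474.

€0.655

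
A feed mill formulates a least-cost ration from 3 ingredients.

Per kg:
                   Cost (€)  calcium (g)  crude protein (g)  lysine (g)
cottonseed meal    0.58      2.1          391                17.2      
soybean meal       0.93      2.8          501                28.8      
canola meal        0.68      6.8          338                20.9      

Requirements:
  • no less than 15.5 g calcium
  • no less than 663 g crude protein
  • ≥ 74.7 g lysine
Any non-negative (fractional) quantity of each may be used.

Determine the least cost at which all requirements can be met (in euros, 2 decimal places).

Let x1 = kg of cottonseed meal, x2 = kg of soybean meal, x3 = kg of canola meal.
Minimize 0.58x1 + 0.93x2 + 0.68x3 s.t.:
  2.1x1 + 2.8x2 + 6.8x3 ≥ 15.5   (calcium)
  391x1 + 501x2 + 338x3 ≥ 663   (crude protein)
  17.2x1 + 28.8x2 + 20.9x3 ≥ 74.7   (lysine)
  x1, x2, x3 ≥ 0.
The minimum-cost mix takes nothing from cottonseed meal — only soybean meal, canola meal. There the calcium and lysine constraints are tight.
Optimal quantities: soybean meal = 1.34 kg, canola meal = 1.728 kg.
Hence cost = 0.93·1.34 + 0.68·1.728 = €2.4212.

€2.42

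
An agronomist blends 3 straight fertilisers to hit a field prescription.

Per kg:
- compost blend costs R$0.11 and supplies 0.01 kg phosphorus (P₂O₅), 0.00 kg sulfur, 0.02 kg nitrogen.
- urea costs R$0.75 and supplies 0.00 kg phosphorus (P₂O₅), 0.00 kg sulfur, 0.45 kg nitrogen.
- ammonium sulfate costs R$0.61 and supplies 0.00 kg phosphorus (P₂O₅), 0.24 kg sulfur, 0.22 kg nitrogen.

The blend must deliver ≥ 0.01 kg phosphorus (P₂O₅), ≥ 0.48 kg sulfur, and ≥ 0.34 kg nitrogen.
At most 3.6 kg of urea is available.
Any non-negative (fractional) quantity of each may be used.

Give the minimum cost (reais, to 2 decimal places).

R$1.33

Treat it as an LP. Let x1 = kg of compost blend, x2 = kg of urea, x3 = kg of ammonium sulfate.
Minimise 0.11x1 + 0.75x2 + 0.61x3 s.t.:
  0.01x1 ≥ 0.01   (phosphorus (P₂O₅))
  0.24x3 ≥ 0.48   (sulfur)
  0.02x1 + 0.45x2 + 0.22x3 ≥ 0.34   (nitrogen)
  x2 ≤ 3.6
  x1, x2, x3 ≥ 0.
At the optimum only compost blend, ammonium sulfate are positive (urea = 0). The phosphorus (P₂O₅) and sulfur requirements are met with equality.
Solving gives x1 = 1, x3 = 2.
Total cost: 0.11·1 + 0.61·2 = 1.3300.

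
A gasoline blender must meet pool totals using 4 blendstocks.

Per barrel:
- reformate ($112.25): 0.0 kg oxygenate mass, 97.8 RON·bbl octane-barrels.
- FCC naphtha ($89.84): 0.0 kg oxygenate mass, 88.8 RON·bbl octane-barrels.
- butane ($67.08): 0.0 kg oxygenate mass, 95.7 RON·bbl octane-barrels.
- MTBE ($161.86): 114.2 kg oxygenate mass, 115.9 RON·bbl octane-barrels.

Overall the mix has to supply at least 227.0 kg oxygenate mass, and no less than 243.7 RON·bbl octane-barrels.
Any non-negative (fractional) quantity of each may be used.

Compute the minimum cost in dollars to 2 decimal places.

Let x1 = barrels of reformate, x2 = barrels of FCC naphtha, x3 = barrels of butane, x4 = barrels of MTBE.
Minimise 112.25x1 + 89.84x2 + 67.08x3 + 161.86x4 s.t.:
  114.2x4 ≥ 227   (oxygenate mass)
  97.8x1 + 88.8x2 + 95.7x3 + 115.9x4 ≥ 243.7   (octane-barrels)
  x1, x2, x3, x4 ≥ 0.
The cheapest feasible vertex uses only butane, MTBE; reformate, FCC naphtha are not used. The oxygenate mass and octane-barrels requirements are met with equality.
That vertex is x3 = 0.13919, x4 = 1.9877.
Hence cost = 67.08·0.13919 + 161.86·1.9877 = $331.0660.

$331.07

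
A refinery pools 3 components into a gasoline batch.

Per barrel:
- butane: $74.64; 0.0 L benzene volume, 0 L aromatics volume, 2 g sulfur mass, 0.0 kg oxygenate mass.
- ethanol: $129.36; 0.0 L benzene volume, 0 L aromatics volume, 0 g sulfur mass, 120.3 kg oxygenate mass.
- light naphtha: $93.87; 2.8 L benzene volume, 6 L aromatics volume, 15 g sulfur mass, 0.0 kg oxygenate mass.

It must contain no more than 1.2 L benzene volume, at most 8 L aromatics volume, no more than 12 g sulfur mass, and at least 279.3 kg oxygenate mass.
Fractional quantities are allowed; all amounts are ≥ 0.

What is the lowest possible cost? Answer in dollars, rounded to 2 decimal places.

$300.33

Let x1 = barrels of butane, x2 = barrels of ethanol, x3 = barrels of light naphtha.
min 74.64x1 + 129.36x2 + 93.87x3 with:
  2.8x3 ≤ 1.2   (benzene volume)
  6x3 ≤ 8   (aromatics volume)
  2x1 + 15x3 ≤ 12   (sulfur mass)
  120.3x2 ≥ 279.3   (oxygenate mass)
  x1, x2, x3 ≥ 0.
The minimum-cost mix takes nothing from butane, light naphtha — only ethanol. There the oxygenate mass constraint is tight.
So ethanol = 2.321696 barrels.
Hence cost = 129.36·2.321696 = $300.3346.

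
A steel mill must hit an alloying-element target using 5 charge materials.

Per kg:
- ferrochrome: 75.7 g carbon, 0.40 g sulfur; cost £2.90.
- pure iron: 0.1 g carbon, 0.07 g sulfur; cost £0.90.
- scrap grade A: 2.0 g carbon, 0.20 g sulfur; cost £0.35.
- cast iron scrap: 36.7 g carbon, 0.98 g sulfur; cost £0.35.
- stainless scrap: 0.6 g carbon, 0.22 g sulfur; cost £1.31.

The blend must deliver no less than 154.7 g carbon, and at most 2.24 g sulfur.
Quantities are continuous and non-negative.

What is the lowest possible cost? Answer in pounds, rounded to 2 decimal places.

Let x1 = kg of ferrochrome, x2 = kg of pure iron, x3 = kg of scrap grade A, x4 = kg of cast iron scrap, x5 = kg of stainless scrap.
Minimize 2.9x1 + 0.9x2 + 0.35x3 + 0.35x4 + 1.31x5 with:
  75.7x1 + 0.1x2 + 2x3 + 36.7x4 + 0.6x5 ≥ 154.7   (carbon)
  0.4x1 + 0.07x2 + 0.2x3 + 0.98x4 + 0.22x5 ≤ 2.24   (sulfur)
  x1, x2, x3, x4, x5 ≥ 0.
At the optimum only ferrochrome, cast iron scrap are positive (pure iron, scrap grade A, stainless scrap = 0). There the carbon and sulfur constraints are tight.
Optimal quantities: ferrochrome = 1.1662 kg, cast iron scrap = 1.8097 kg.
Cost = 2.9·1.1662 + 0.35·1.8097 = 4.0154.

£4.02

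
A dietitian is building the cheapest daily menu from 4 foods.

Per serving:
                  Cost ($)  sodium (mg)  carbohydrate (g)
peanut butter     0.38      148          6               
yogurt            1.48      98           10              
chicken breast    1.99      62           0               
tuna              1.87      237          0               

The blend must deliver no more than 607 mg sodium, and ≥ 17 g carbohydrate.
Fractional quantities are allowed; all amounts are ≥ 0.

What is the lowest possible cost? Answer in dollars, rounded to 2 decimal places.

Let x1 = servings of peanut butter, x2 = servings of yogurt, x3 = servings of chicken breast, x4 = servings of tuna.
min 0.38x1 + 1.48x2 + 1.99x3 + 1.87x4 s.t.:
  148x1 + 98x2 + 62x3 + 237x4 ≤ 607   (sodium)
  6x1 + 10x2 ≥ 17   (carbohydrate)
  x1, x2, x3, x4 ≥ 0.
At the optimum only peanut butter is positive (yogurt, chicken breast, tuna = 0). There the carbohydrate constraint is tight.
Solving gives x1 = 2.833.
Total cost: 0.38·2.833 = 1.0765.

$1.08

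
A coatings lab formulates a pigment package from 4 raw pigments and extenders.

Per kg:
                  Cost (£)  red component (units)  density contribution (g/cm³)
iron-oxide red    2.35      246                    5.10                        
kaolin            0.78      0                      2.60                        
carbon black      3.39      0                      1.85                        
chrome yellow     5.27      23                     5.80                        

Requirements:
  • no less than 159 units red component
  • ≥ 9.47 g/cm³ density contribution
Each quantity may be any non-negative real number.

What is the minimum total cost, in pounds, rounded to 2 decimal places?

Let x1 = kg of iron-oxide red, x2 = kg of kaolin, x3 = kg of carbon black, x4 = kg of chrome yellow.
Minimize 2.35x1 + 0.78x2 + 3.39x3 + 5.27x4 subject to:
  246x1 + 23x4 ≥ 159   (red component)
  5.1x1 + 2.6x2 + 1.85x3 + 5.8x4 ≥ 9.47   (density contribution)
  x1, x2, x3, x4 ≥ 0.
At the optimum only iron-oxide red, kaolin are positive (carbon black, chrome yellow = 0). There the red component and density contribution constraints are tight.
That vertex is x1 = 0.6463, x2 = 2.374.
Objective = 2.35·0.6463 + 0.78·2.374 = 3.3705.

£3.37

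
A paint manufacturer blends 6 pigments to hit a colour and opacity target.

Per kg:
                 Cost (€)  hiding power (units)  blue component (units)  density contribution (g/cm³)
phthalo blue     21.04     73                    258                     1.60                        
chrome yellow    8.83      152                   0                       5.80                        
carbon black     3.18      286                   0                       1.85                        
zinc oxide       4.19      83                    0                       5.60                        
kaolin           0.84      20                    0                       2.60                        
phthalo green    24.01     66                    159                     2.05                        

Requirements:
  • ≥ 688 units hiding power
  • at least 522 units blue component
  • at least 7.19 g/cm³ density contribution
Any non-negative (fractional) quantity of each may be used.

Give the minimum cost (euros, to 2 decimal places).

Treat it as an LP. Let x1 = kg of phthalo blue, x2 = kg of chrome yellow, x3 = kg of carbon black, x4 = kg of zinc oxide, x5 = kg of kaolin, x6 = kg of phthalo green.
Minimise 21.04x1 + 8.83x2 + 3.18x3 + 4.19x4 + 0.84x5 + 24.01x6 s.t.:
  73x1 + 152x2 + 286x3 + 83x4 + 20x5 + 66x6 ≥ 688   (hiding power)
  258x1 + 159x6 ≥ 522   (blue component)
  1.6x1 + 5.8x2 + 1.85x3 + 5.6x4 + 2.6x5 + 2.05x6 ≥ 7.19   (density contribution)
  x1, x2, x3, x4, x5, x6 ≥ 0.
The optimal basis is {phthalo blue, carbon black, kaolin}; chrome yellow, zinc oxide, phthalo green drop out. There the hiding power, blue component, density contribution constraints are tight.
Solving gives x1 = 2.023, x3 = 1.876, x5 = 0.1853.
Hence cost = 21.04·2.023 + 3.18·1.876 + 0.84·0.1853 = €48.6853.

€48.69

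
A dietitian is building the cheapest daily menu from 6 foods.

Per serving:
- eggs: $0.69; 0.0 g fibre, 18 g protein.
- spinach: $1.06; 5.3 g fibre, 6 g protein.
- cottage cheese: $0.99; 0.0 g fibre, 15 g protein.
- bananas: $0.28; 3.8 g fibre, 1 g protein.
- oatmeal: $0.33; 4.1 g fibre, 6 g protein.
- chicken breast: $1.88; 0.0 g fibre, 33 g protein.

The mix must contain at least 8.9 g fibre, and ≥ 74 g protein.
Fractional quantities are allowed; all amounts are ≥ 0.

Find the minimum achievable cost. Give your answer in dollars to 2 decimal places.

Let x1 = servings of eggs, x2 = servings of spinach, x3 = servings of cottage cheese, x4 = servings of bananas, x5 = servings of oatmeal, x6 = servings of chicken breast.
min 0.69x1 + 1.06x2 + 0.99x3 + 0.28x4 + 0.33x5 + 1.88x6 s.t.:
  5.3x2 + 3.8x4 + 4.1x5 ≥ 8.9   (fibre)
  18x1 + 6x2 + 15x3 + 1x4 + 6x5 + 33x6 ≥ 74   (protein)
  x1, x2, x3, x4, x5, x6 ≥ 0.
The optimal basis is {eggs, oatmeal}; spinach, cottage cheese, bananas, chicken breast drop out. Binding constraints: fibre and protein.
That vertex is x1 = 3.388, x5 = 2.171.
Total cost: 0.69·3.388 + 0.33·2.171 = 3.0542.

$3.05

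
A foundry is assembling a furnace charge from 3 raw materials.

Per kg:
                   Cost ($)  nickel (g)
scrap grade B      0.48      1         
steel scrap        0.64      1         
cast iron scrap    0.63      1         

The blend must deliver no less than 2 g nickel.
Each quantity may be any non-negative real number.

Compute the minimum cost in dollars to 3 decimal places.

Let x1 = kg of scrap grade B, x2 = kg of steel scrap, x3 = kg of cast iron scrap.
Minimise 0.48x1 + 0.64x2 + 0.63x3 s.t.:
  1x1 + 1x2 + 1x3 ≥ 2   (nickel)
  x1, x2, x3 ≥ 0.
The cheapest feasible vertex uses only scrap grade B; steel scrap, cast iron scrap are not used. Binding constraint: nickel.
Optimal quantities: scrap grade B = 2 kg.
Cost = 0.48·2 = 0.96000.

$0.960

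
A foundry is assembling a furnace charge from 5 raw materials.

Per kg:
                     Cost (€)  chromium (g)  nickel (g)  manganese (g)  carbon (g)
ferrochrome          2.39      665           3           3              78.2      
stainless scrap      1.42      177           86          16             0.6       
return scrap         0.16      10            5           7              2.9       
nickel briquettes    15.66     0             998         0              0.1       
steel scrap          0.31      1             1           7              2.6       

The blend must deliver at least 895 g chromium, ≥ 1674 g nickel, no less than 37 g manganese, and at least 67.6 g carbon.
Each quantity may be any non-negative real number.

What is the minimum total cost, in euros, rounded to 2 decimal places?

Set it up as a linear program. Let x1 = kg of ferrochrome, x2 = kg of stainless scrap, x3 = kg of return scrap, x4 = kg of nickel briquettes, x5 = kg of steel scrap.
Minimize 2.39x1 + 1.42x2 + 0.16x3 + 15.66x4 + 0.31x5 s.t.:
  665x1 + 177x2 + 10x3 + 1x5 ≥ 895   (chromium)
  3x1 + 86x2 + 5x3 + 998x4 + 1x5 ≥ 1674   (nickel)
  3x1 + 16x2 + 7x3 + 7x5 ≥ 37   (manganese)
  78.2x1 + 0.6x2 + 2.9x3 + 0.1x4 + 2.6x5 ≥ 67.6   (carbon)
  x1, x2, x3, x4, x5 ≥ 0.
The minimum-cost mix takes nothing from ferrochrome, steel scrap — only stainless scrap, return scrap, nickel briquettes. The chromium, nickel, carbon requirements are met with equality.
That vertex is x2 = 3.7862, x3 = 22.484, x4 = 1.2384.
Objective = 1.42·3.7862 + 0.16·22.484 + 15.66·1.2384 = 28.3672.

€28.37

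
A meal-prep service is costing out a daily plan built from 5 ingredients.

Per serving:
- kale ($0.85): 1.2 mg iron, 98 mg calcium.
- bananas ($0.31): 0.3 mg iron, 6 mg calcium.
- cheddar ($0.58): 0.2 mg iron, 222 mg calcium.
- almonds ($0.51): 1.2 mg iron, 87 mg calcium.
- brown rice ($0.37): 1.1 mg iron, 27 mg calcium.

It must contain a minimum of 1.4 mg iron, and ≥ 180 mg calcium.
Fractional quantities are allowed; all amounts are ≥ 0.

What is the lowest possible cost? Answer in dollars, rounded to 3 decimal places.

This is a linear program. Let x1 = servings of kale, x2 = servings of bananas, x3 = servings of cheddar, x4 = servings of almonds, x5 = servings of brown rice.
Minimise 0.85x1 + 0.31x2 + 0.58x3 + 0.51x4 + 0.37x5 subject to:
  1.2x1 + 0.3x2 + 0.2x3 + 1.2x4 + 1.1x5 ≥ 1.4   (iron)
  98x1 + 6x2 + 222x3 + 87x4 + 27x5 ≥ 180   (calcium)
  x1, x2, x3, x4, x5 ≥ 0.
The minimum-cost mix takes nothing from kale, bananas, brown rice — only cheddar, almonds. Binding constraints: iron and calcium.
Optimal quantities: cheddar = 0.3783 servings, almonds = 1.104 servings.
Objective = 0.58·0.3783 + 0.51·1.104 = 0.78245.

$0.782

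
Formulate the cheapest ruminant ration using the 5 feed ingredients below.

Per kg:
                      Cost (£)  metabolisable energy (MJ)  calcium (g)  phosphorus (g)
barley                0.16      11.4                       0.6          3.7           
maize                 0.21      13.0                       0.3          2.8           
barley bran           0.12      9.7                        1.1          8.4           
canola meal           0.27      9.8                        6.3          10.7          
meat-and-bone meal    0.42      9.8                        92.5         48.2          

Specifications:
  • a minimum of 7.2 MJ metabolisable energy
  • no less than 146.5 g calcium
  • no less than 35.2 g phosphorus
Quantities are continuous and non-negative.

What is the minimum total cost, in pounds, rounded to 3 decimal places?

£0.665

Set it up as a linear program. Let x1 = kg of barley, x2 = kg of maize, x3 = kg of barley bran, x4 = kg of canola meal, x5 = kg of meat-and-bone meal.
min 0.16x1 + 0.21x2 + 0.12x3 + 0.27x4 + 0.42x5 with:
  11.4x1 + 13x2 + 9.7x3 + 9.8x4 + 9.8x5 ≥ 7.2   (metabolisable energy)
  0.6x1 + 0.3x2 + 1.1x3 + 6.3x4 + 92.5x5 ≥ 146.5   (calcium)
  3.7x1 + 2.8x2 + 8.4x3 + 10.7x4 + 48.2x5 ≥ 35.2   (phosphorus)
  x1, x2, x3, x4, x5 ≥ 0.
The cheapest feasible vertex uses only meat-and-bone meal; barley, maize, barley bran, canola meal are not used. There the calcium constraint is tight.
Optimal quantities: meat-and-bone meal = 1.584 kg.
Objective = 0.42·1.584 = 0.66528.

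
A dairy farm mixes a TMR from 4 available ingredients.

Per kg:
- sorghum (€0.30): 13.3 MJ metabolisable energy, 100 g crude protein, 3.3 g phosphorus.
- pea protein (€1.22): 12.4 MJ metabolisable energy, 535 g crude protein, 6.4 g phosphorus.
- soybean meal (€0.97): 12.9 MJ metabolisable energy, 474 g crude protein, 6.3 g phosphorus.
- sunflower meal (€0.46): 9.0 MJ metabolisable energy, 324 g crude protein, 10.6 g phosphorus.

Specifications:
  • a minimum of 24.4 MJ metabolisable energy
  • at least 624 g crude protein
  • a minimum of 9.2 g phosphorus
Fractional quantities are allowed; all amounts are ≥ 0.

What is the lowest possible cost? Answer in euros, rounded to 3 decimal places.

Let x1 = kg of sorghum, x2 = kg of pea protein, x3 = kg of soybean meal, x4 = kg of sunflower meal.
min 0.3x1 + 1.22x2 + 0.97x3 + 0.46x4 with:
  13.3x1 + 12.4x2 + 12.9x3 + 9x4 ≥ 24.4   (metabolisable energy)
  100x1 + 535x2 + 474x3 + 324x4 ≥ 624   (crude protein)
  3.3x1 + 6.4x2 + 6.3x3 + 10.6x4 ≥ 9.2   (phosphorus)
  x1, x2, x3, x4 ≥ 0.
At the optimum only sorghum, sunflower meal are positive (pea protein, soybean meal = 0). There the metabolisable energy and crude protein constraints are tight.
Solving gives x1 = 0.6716, x4 = 1.719.
Cost = 0.3·0.6716 + 0.46·1.719 = 0.99222.

€0.992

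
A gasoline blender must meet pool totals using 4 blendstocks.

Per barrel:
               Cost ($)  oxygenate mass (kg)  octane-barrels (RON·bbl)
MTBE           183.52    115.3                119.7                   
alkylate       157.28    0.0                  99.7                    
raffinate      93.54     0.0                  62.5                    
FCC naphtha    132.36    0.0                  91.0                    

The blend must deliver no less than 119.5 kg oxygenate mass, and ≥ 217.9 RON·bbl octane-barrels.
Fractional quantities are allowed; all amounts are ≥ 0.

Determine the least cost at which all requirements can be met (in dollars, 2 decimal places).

This is a linear program. Let x1 = barrels of MTBE, x2 = barrels of alkylate, x3 = barrels of raffinate, x4 = barrels of FCC naphtha.
Minimise 183.52x1 + 157.28x2 + 93.54x3 + 132.36x4 s.t.:
  115.3x1 ≥ 119.5   (oxygenate mass)
  119.7x1 + 99.7x2 + 62.5x3 + 91x4 ≥ 217.9   (octane-barrels)
  x1, x2, x3, x4 ≥ 0.
At the optimum only MTBE, FCC naphtha are positive (alkylate, raffinate = 0). Binding constraints: oxygenate mass and octane-barrels.
So MTBE = 1.03643 barrels, FCC naphtha = 1.03121 barrels.
Cost = 183.52·1.03643 + 132.36·1.03121 = 326.6966.

$326.70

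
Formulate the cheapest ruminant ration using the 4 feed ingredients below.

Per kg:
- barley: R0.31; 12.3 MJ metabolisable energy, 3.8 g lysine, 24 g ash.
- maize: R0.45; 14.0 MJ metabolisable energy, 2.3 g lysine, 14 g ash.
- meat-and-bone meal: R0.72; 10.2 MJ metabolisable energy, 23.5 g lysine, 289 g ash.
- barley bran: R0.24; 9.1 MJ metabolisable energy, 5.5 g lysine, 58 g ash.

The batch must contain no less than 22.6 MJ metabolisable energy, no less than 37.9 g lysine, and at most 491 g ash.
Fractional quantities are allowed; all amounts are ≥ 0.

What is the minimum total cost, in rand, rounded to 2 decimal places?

Let x1 = kg of barley, x2 = kg of maize, x3 = kg of meat-and-bone meal, x4 = kg of barley bran.
Minimize 0.31x1 + 0.45x2 + 0.72x3 + 0.24x4 with:
  12.3x1 + 14x2 + 10.2x3 + 9.1x4 ≥ 22.6   (metabolisable energy)
  3.8x1 + 2.3x2 + 23.5x3 + 5.5x4 ≥ 37.9   (lysine)
  24x1 + 14x2 + 289x3 + 58x4 ≤ 491   (ash)
  x1, x2, x3, x4 ≥ 0.
The optimal basis is {meat-and-bone meal, barley bran}; barley, maize drop out. Binding constraints: metabolisable energy and lysine.
That vertex is x3 = 1.398, x4 = 0.9161.
Cost = 0.72·1.398 + 0.24·0.9161 = 1.2264.

R1.23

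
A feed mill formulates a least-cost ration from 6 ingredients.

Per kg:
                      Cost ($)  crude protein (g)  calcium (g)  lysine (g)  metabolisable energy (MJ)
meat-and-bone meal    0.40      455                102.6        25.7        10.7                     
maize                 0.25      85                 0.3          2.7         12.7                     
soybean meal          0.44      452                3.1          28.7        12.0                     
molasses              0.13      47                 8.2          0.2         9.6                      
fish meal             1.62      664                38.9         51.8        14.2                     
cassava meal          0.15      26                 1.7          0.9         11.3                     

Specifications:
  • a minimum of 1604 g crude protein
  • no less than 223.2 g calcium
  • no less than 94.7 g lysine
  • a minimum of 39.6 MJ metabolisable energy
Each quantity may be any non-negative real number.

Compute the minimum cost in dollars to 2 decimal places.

This is a linear program. Let x1 = kg of meat-and-bone meal, x2 = kg of maize, x3 = kg of soybean meal, x4 = kg of molasses, x5 = kg of fish meal, x6 = kg of cassava meal.
Minimise 0.4x1 + 0.25x2 + 0.44x3 + 0.13x4 + 1.62x5 + 0.15x6 with:
  455x1 + 85x2 + 452x3 + 47x4 + 664x5 + 26x6 ≥ 1604   (crude protein)
  102.6x1 + 0.3x2 + 3.1x3 + 8.2x4 + 38.9x5 + 1.7x6 ≥ 223.2   (calcium)
  25.7x1 + 2.7x2 + 28.7x3 + 0.2x4 + 51.8x5 + 0.9x6 ≥ 94.7   (lysine)
  10.7x1 + 12.7x2 + 12x3 + 9.6x4 + 14.2x5 + 11.3x6 ≥ 39.6   (metabolisable energy)
  x1, x2, x3, x4, x5, x6 ≥ 0.
The minimum-cost mix takes nothing from maize, molasses, fish meal — only meat-and-bone meal, soybean meal, cassava meal. Binding constraints: crude protein, lysine, metabolisable energy.
Optimal quantities: meat-and-bone meal = 2.238 kg, soybean meal = 1.295 kg, cassava meal = 0.009733 kg.
Hence cost = 0.4·2.238 + 0.44·1.295 + 0.15·0.009733 = $1.4665.

$1.47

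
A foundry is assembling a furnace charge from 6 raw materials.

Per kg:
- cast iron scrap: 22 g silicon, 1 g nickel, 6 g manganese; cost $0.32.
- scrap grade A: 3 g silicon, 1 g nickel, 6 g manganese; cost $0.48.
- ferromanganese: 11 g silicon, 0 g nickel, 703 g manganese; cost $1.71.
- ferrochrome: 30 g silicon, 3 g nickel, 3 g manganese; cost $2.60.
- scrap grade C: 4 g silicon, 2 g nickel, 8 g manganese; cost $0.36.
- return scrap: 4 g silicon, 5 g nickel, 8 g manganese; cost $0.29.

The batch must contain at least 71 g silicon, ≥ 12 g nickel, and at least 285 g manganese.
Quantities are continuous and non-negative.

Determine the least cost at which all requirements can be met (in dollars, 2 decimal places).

$2.02

Treat it as an LP. Let x1 = kg of cast iron scrap, x2 = kg of scrap grade A, x3 = kg of ferromanganese, x4 = kg of ferrochrome, x5 = kg of scrap grade C, x6 = kg of return scrap.
Minimize 0.32x1 + 0.48x2 + 1.71x3 + 2.6x4 + 0.36x5 + 0.29x6 subject to:
  22x1 + 3x2 + 11x3 + 30x4 + 4x5 + 4x6 ≥ 71   (silicon)
  1x1 + 1x2 + 3x4 + 2x5 + 5x6 ≥ 12   (nickel)
  6x1 + 6x2 + 703x3 + 3x4 + 8x5 + 8x6 ≥ 285   (manganese)
  x1, x2, x3, x4, x5, x6 ≥ 0.
The optimal basis is {cast iron scrap, ferromanganese, return scrap}; scrap grade A, ferrochrome, scrap grade C drop out. Binding constraints: silicon, nickel, manganese.
That vertex is x1 = 2.709, x3 = 0.3611, x6 = 1.858.
Hence cost = 0.32·2.709 + 1.71·0.3611 + 0.29·1.858 = $2.0232.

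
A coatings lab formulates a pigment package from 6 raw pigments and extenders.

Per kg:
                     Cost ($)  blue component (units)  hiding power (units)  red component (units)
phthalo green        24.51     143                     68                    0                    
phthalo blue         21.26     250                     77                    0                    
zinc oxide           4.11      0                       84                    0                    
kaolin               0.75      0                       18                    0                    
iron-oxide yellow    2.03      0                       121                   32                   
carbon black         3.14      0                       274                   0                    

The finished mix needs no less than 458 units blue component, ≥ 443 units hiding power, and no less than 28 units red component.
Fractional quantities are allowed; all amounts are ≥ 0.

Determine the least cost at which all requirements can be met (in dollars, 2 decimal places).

Let x1 = kg of phthalo green, x2 = kg of phthalo blue, x3 = kg of zinc oxide, x4 = kg of kaolin, x5 = kg of iron-oxide yellow, x6 = kg of carbon black.
Minimize 24.51x1 + 21.26x2 + 4.11x3 + 0.75x4 + 2.03x5 + 3.14x6 with:
  143x1 + 250x2 ≥ 458   (blue component)
  68x1 + 77x2 + 84x3 + 18x4 + 121x5 + 274x6 ≥ 443   (hiding power)
  32x5 ≥ 28   (red component)
  x1, x2, x3, x4, x5, x6 ≥ 0.
At the optimum only phthalo blue, iron-oxide yellow, carbon black are positive (phthalo green, zinc oxide, kaolin = 0). There the blue component, hiding power, red component constraints are tight.
That vertex is x2 = 1.832, x5 = 0.875, x6 = 0.7156.
Objective = 21.26·1.832 + 2.03·0.875 + 3.14·0.7156 = 42.9716.

$42.97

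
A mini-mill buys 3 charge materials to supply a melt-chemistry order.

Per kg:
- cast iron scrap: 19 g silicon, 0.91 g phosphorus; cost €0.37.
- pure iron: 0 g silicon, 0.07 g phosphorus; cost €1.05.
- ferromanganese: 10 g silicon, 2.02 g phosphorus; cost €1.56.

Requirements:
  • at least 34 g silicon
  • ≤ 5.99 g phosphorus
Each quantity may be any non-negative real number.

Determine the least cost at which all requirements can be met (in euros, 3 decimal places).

This is a linear program. Let x1 = kg of cast iron scrap, x2 = kg of pure iron, x3 = kg of ferromanganese.
Minimize 0.37x1 + 1.05x2 + 1.56x3 subject to:
  19x1 + 10x3 ≥ 34   (silicon)
  0.91x1 + 0.07x2 + 2.02x3 ≤ 5.99   (phosphorus)
  x1, x2, x3 ≥ 0.
At the optimum only cast iron scrap is positive (pure iron, ferromanganese = 0). There the silicon constraint is tight.
Optimal quantities: cast iron scrap = 1.789 kg.
Total cost: 0.37·1.789 = 0.66193.

€0.662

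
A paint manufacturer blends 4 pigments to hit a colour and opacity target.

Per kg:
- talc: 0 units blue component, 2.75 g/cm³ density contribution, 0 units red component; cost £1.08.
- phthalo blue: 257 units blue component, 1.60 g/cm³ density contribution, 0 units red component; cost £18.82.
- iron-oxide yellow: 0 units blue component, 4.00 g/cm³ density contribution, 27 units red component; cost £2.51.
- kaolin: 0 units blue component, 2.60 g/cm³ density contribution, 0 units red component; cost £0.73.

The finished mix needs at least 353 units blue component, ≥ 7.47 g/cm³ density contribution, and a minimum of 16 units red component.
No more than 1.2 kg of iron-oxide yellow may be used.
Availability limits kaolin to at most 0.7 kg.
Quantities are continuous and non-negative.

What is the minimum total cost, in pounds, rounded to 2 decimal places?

Let x1 = kg of talc, x2 = kg of phthalo blue, x3 = kg of iron-oxide yellow, x4 = kg of kaolin.
min 1.08x1 + 18.82x2 + 2.51x3 + 0.73x4 s.t.:
  257x2 ≥ 353   (blue component)
  2.75x1 + 1.6x2 + 4x3 + 2.6x4 ≥ 7.47   (density contribution)
  27x3 ≥ 16   (red component)
  x3 ≤ 1.2
  x4 ≤ 0.7
  x1, x2, x3, x4 ≥ 0.
All 4 inputs are positive at the optimum. Binding constraints: blue component, density contribution, red component, the kaolin cap.
So talc = 0.39344 kg, phthalo blue = 1.3735 kg, iron-oxide yellow = 0.59259 kg, kaolin = 0.7 kg.
Hence cost = 1.08·0.39344 + 18.82·1.3735 + 2.51·0.59259 + 0.73·0.7 = £28.2726.

£28.27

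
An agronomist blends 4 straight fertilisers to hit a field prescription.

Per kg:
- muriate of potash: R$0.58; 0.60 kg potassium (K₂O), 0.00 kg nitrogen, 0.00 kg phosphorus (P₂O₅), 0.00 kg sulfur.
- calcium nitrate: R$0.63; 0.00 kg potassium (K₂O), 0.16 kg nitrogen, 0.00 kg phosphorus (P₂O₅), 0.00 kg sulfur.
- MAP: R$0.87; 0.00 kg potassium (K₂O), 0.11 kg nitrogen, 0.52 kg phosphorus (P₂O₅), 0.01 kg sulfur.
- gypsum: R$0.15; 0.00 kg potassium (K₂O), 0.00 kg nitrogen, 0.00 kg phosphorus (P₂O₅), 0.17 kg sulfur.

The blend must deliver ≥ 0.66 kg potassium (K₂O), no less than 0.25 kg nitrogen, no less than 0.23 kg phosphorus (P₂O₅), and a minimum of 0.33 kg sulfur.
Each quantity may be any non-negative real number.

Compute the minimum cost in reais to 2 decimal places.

R$2.10

Let x1 = kg of muriate of potash, x2 = kg of calcium nitrate, x3 = kg of MAP, x4 = kg of gypsum.
Minimize 0.58x1 + 0.63x2 + 0.87x3 + 0.15x4 with:
  0.6x1 ≥ 0.66   (potassium (K₂O))
  0.16x2 + 0.11x3 ≥ 0.25   (nitrogen)
  0.52x3 ≥ 0.23   (phosphorus (P₂O₅))
  0.01x3 + 0.17x4 ≥ 0.33   (sulfur)
  x1, x2, x3, x4 ≥ 0.
The optimal mix uses every input. Binding constraints: potassium (K₂O), nitrogen, phosphorus (P₂O₅), sulfur.
Solving gives x1 = 1.1, x2 = 1.258, x3 = 0.4423, x4 = 1.915.
Objective = 0.58·1.1 + 0.63·1.258 + 0.87·0.4423 + 0.15·1.915 = 2.1026.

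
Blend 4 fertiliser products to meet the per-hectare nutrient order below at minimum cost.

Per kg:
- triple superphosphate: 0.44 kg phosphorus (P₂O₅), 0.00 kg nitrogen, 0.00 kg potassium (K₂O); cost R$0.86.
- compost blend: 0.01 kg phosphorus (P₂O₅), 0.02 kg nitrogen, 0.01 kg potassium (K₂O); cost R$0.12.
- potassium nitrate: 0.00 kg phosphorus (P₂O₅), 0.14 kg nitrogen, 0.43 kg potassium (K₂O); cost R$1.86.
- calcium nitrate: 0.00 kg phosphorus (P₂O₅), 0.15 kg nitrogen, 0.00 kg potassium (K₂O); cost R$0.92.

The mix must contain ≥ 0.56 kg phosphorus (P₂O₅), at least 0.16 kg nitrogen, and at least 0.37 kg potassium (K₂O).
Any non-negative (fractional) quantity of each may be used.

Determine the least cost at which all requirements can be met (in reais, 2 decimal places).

R$2.83

Let x1 = kg of triple superphosphate, x2 = kg of compost blend, x3 = kg of potassium nitrate, x4 = kg of calcium nitrate.
Minimize 0.86x1 + 0.12x2 + 1.86x3 + 0.92x4 s.t.:
  0.44x1 + 0.01x2 ≥ 0.56   (phosphorus (P₂O₅))
  0.02x2 + 0.14x3 + 0.15x4 ≥ 0.16   (nitrogen)
  0.01x2 + 0.43x3 ≥ 0.37   (potassium (K₂O))
  x1, x2, x3, x4 ≥ 0.
The cheapest feasible vertex uses only triple superphosphate, compost blend, potassium nitrate; calcium nitrate is not used. There the phosphorus (P₂O₅), nitrogen, potassium (K₂O) constraints are tight.
So triple superphosphate = 1.219 kg, compost blend = 2.361 kg, potassium nitrate = 0.8056 kg.
Objective = 0.86·1.219 + 0.12·2.361 + 1.86·0.8056 = 2.8301.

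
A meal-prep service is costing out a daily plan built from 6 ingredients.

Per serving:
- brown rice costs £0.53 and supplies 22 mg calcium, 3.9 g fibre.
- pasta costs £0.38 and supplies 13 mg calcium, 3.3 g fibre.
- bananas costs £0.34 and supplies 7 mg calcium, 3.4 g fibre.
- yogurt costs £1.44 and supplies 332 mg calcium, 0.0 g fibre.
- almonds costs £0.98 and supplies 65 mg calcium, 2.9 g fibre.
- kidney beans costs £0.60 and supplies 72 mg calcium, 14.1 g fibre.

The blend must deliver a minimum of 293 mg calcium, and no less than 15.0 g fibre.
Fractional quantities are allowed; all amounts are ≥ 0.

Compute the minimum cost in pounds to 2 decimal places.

Set it up as a linear program. Let x1 = servings of brown rice, x2 = servings of pasta, x3 = servings of bananas, x4 = servings of yogurt, x5 = servings of almonds, x6 = servings of kidney beans.
min 0.53x1 + 0.38x2 + 0.34x3 + 1.44x4 + 0.98x5 + 0.6x6 s.t.:
  22x1 + 13x2 + 7x3 + 332x4 + 65x5 + 72x6 ≥ 293   (calcium)
  3.9x1 + 3.3x2 + 3.4x3 + 2.9x5 + 14.1x6 ≥ 15   (fibre)
  x1, x2, x3, x4, x5, x6 ≥ 0.
At the optimum only yogurt, kidney beans are positive (brown rice, pasta, bananas, almonds = 0). There the calcium and fibre constraints are tight.
Solving gives x4 = 0.6518, x6 = 1.064.
Total cost: 1.44·0.6518 + 0.6·1.064 = 1.5770.

£1.58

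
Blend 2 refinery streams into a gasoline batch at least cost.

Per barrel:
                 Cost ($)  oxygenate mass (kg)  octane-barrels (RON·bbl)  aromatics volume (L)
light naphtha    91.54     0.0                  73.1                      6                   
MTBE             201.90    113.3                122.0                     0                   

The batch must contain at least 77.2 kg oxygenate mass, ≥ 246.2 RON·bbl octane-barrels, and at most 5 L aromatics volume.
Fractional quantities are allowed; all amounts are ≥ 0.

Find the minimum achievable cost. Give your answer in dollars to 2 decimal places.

$382.91

Treat it as an LP. Let x1 = barrels of light naphtha, x2 = barrels of MTBE.
Minimise 91.54x1 + 201.9x2 s.t.:
  113.3x2 ≥ 77.2   (oxygenate mass)
  73.1x1 + 122x2 ≥ 246.2   (octane-barrels)
  6x1 ≤ 5   (aromatics volume)
  x1, x2 ≥ 0.
Both inputs are positive at the optimum. The octane-barrels and aromatics volume requirements are met with equality.
Optimal quantities: light naphtha = 0.83333 barrels, MTBE = 1.5187 barrels.
Cost = 91.54·0.83333 + 201.9·1.5187 = 382.9086.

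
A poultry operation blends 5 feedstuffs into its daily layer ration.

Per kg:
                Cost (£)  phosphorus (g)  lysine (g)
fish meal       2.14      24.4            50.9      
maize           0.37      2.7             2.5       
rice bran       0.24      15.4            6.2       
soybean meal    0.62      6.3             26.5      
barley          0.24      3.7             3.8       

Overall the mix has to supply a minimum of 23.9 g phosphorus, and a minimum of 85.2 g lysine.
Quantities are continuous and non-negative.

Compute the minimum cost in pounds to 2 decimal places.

£2.02

Treat it as an LP. Let x1 = kg of fish meal, x2 = kg of maize, x3 = kg of rice bran, x4 = kg of soybean meal, x5 = kg of barley.
Minimise 2.14x1 + 0.37x2 + 0.24x3 + 0.62x4 + 0.24x5 subject to:
  24.4x1 + 2.7x2 + 15.4x3 + 6.3x4 + 3.7x5 ≥ 23.9   (phosphorus)
  50.9x1 + 2.5x2 + 6.2x3 + 26.5x4 + 3.8x5 ≥ 85.2   (lysine)
  x1, x2, x3, x4, x5 ≥ 0.
The minimum-cost mix takes nothing from fish meal, maize, barley — only rice bran, soybean meal. Binding constraints: phosphorus and lysine.
Solving gives x3 = 0.2617, x4 = 3.154.
Objective = 0.24·0.2617 + 0.62·3.154 = 2.0183.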